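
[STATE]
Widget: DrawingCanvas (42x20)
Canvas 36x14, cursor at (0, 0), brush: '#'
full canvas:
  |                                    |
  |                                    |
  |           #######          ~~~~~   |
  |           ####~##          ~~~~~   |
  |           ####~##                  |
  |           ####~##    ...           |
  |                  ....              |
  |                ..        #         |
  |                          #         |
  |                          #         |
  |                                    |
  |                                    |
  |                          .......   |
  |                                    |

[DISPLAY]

+                                         
                                          
           #######          ~~~~~         
           ####~##          ~~~~~         
           ####~##                        
           ####~##    ...                 
                  ....                    
                ..        #               
                          #               
                          #               
                                          
                                          
                          .......         
                                          
                                          
                                          
                                          
                                          
                                          
                                          


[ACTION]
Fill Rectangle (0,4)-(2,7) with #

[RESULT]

+   ####                                  
    ####                                  
    ####   #######          ~~~~~         
           ####~##          ~~~~~         
           ####~##                        
           ####~##    ...                 
                  ....                    
                ..        #               
                          #               
                          #               
                                          
                                          
                          .......         
                                          
                                          
                                          
                                          
                                          
                                          
                                          


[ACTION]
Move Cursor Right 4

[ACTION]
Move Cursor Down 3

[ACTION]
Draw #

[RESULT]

    ####                                  
    ####                                  
    ####   #######          ~~~~~         
    #      ####~##          ~~~~~         
           ####~##                        
           ####~##    ...                 
                  ....                    
                ..        #               
                          #               
                          #               
                                          
                                          
                          .......         
                                          
                                          
                                          
                                          
                                          
                                          
                                          


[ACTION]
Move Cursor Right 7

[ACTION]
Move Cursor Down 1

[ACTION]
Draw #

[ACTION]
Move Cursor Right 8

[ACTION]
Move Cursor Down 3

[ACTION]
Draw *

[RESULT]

    ####                                  
    ####                                  
    ####   #######          ~~~~~         
    #      ####~##          ~~~~~         
           ####~##                        
           ####~##    ...                 
                  ....                    
                .. *      #               
                          #               
                          #               
                                          
                                          
                          .......         
                                          
                                          
                                          
                                          
                                          
                                          
                                          


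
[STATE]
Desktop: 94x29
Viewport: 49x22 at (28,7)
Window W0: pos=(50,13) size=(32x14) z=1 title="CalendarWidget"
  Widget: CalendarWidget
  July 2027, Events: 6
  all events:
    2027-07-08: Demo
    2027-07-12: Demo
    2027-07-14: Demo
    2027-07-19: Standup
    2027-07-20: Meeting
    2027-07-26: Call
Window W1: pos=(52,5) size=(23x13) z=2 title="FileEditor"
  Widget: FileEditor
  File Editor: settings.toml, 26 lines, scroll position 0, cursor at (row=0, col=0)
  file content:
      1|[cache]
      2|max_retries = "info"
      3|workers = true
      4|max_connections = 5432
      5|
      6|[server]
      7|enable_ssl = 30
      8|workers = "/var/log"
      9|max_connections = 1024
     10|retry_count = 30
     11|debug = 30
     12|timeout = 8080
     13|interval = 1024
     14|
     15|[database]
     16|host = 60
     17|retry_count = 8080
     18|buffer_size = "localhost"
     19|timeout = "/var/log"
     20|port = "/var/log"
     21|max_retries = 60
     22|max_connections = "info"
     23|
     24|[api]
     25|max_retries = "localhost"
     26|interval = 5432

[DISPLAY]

                        ┠─────────────────────┨  
                        ┃█cache]             ▲┃  
                        ┃max_retries = "info"█┃  
                        ┃workers = true      ░┃  
                        ┃max_connections = 54░┃  
                        ┃                    ░┃  
                      ┏━┃[server]            ░┃━━
                      ┃ ┃enable_ssl = 30     ░┃  
                      ┠─┃workers = "/var/log"░┃──
                      ┃ ┃max_connections = 10▼┃  
                      ┃M┗━━━━━━━━━━━━━━━━━━━━━┛  
                      ┃          1  2  3  4      
                      ┃ 5  6  7  8*  9 10 11     
                      ┃12* 13 14* 15 16 17 18    
                      ┃19* 20* 21 22 23 24 25    
                      ┃26* 27 28 29 30 31        
                      ┃                          
                      ┃                          
                      ┃                          
                      ┗━━━━━━━━━━━━━━━━━━━━━━━━━━
                                                 
                                                 


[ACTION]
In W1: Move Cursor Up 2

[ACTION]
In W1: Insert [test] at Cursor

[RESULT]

                        ┠─────────────────────┨  
                        ┃test█cache]         ▲┃  
                        ┃max_retries = "info"█┃  
                        ┃workers = true      ░┃  
                        ┃max_connections = 54░┃  
                        ┃                    ░┃  
                      ┏━┃[server]            ░┃━━
                      ┃ ┃enable_ssl = 30     ░┃  
                      ┠─┃workers = "/var/log"░┃──
                      ┃ ┃max_connections = 10▼┃  
                      ┃M┗━━━━━━━━━━━━━━━━━━━━━┛  
                      ┃          1  2  3  4      
                      ┃ 5  6  7  8*  9 10 11     
                      ┃12* 13 14* 15 16 17 18    
                      ┃19* 20* 21 22 23 24 25    
                      ┃26* 27 28 29 30 31        
                      ┃                          
                      ┃                          
                      ┃                          
                      ┗━━━━━━━━━━━━━━━━━━━━━━━━━━
                                                 
                                                 


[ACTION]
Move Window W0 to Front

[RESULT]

                        ┠─────────────────────┨  
                        ┃test█cache]         ▲┃  
                        ┃max_retries = "info"█┃  
                        ┃workers = true      ░┃  
                        ┃max_connections = 54░┃  
                        ┃                    ░┃  
                      ┏━━━━━━━━━━━━━━━━━━━━━━━━━━
                      ┃ CalendarWidget           
                      ┠──────────────────────────
                      ┃          July 2027       
                      ┃Mo Tu We Th Fr Sa Su      
                      ┃          1  2  3  4      
                      ┃ 5  6  7  8*  9 10 11     
                      ┃12* 13 14* 15 16 17 18    
                      ┃19* 20* 21 22 23 24 25    
                      ┃26* 27 28 29 30 31        
                      ┃                          
                      ┃                          
                      ┃                          
                      ┗━━━━━━━━━━━━━━━━━━━━━━━━━━
                                                 
                                                 


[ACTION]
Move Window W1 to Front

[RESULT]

                        ┠─────────────────────┨  
                        ┃test█cache]         ▲┃  
                        ┃max_retries = "info"█┃  
                        ┃workers = true      ░┃  
                        ┃max_connections = 54░┃  
                        ┃                    ░┃  
                      ┏━┃[server]            ░┃━━
                      ┃ ┃enable_ssl = 30     ░┃  
                      ┠─┃workers = "/var/log"░┃──
                      ┃ ┃max_connections = 10▼┃  
                      ┃M┗━━━━━━━━━━━━━━━━━━━━━┛  
                      ┃          1  2  3  4      
                      ┃ 5  6  7  8*  9 10 11     
                      ┃12* 13 14* 15 16 17 18    
                      ┃19* 20* 21 22 23 24 25    
                      ┃26* 27 28 29 30 31        
                      ┃                          
                      ┃                          
                      ┃                          
                      ┗━━━━━━━━━━━━━━━━━━━━━━━━━━
                                                 
                                                 


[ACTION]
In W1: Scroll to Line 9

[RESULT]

                        ┠─────────────────────┨  
                        ┃max_connections = 10▲┃  
                        ┃retry_count = 30    ░┃  
                        ┃debug = 30          ░┃  
                        ┃timeout = 8080      ░┃  
                        ┃interval = 1024     █┃  
                      ┏━┃                    ░┃━━
                      ┃ ┃[database]          ░┃  
                      ┠─┃host = 60           ░┃──
                      ┃ ┃retry_count = 8080  ▼┃  
                      ┃M┗━━━━━━━━━━━━━━━━━━━━━┛  
                      ┃          1  2  3  4      
                      ┃ 5  6  7  8*  9 10 11     
                      ┃12* 13 14* 15 16 17 18    
                      ┃19* 20* 21 22 23 24 25    
                      ┃26* 27 28 29 30 31        
                      ┃                          
                      ┃                          
                      ┃                          
                      ┗━━━━━━━━━━━━━━━━━━━━━━━━━━
                                                 
                                                 


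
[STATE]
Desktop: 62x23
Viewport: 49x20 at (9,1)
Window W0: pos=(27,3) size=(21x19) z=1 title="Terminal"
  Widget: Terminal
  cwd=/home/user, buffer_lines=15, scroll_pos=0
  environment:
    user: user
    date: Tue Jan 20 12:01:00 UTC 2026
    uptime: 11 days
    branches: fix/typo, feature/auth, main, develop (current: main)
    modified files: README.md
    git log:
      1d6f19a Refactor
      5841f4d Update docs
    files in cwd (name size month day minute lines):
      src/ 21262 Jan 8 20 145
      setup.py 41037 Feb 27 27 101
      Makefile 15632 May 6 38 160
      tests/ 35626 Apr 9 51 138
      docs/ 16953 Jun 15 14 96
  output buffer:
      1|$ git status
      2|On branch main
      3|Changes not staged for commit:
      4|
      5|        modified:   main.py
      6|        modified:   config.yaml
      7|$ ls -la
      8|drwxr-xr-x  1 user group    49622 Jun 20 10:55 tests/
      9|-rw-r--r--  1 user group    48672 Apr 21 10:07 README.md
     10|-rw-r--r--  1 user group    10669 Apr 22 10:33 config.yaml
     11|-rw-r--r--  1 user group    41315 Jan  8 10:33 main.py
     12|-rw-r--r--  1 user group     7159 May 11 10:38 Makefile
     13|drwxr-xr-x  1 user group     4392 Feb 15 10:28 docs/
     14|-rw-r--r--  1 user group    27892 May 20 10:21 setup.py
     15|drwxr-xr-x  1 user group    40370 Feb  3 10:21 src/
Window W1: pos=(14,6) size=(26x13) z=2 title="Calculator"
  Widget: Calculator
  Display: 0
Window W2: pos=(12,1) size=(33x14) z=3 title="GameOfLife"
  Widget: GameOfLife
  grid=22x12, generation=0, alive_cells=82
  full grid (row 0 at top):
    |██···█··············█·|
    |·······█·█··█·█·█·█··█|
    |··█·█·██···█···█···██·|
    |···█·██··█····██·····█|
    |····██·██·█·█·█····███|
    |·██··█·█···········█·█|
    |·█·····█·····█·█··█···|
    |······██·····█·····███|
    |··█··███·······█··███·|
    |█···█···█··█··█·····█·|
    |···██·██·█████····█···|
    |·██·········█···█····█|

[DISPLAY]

   ┏━━━━━━━━━━━━━━━━━━━━━━━━━━━━━━━┓             
   ┃ GameOfLife                    ┃             
   ┠───────────────────────────────┨━━┓          
   ┃Gen: 0                         ┃  ┃          
   ┃·······█·█··█·█·█·█··█         ┃──┨          
   ┃··█·█·██···█···█···██·         ┃  ┃          
   ┃···█·██··█····██·····█         ┃  ┃          
   ┃····██·██·█·█·█····███         ┃d ┃          
   ┃·██··█·█···········█·█         ┃  ┃          
   ┃·█·····█·····█·█··█···         ┃  ┃          
   ┃······██·····█·····███         ┃  ┃          
   ┃··█··███·······█··███·         ┃  ┃          
   ┃█···█···█··█··█·····█·         ┃r ┃          
   ┗━━━━━━━━━━━━━━━━━━━━━━━━━━━━━━━┛r ┃          
     ┃│ 1 │ 2 │ 3 │ - │       ┃1 user ┃          
     ┃├───┼───┼───┼───┤       ┃1 user ┃          
     ┃│ 0 │ . │ = │ + │       ┃1 user ┃          
     ┗━━━━━━━━━━━━━━━━━━━━━━━━┛1 user ┃          
                  ┃-rw-r--r--  1 user ┃          
                  ┃drwxr-xr-x  1 user ┃          


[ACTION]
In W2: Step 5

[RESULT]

   ┏━━━━━━━━━━━━━━━━━━━━━━━━━━━━━━━┓             
   ┃ GameOfLife                    ┃             
   ┠───────────────────────────────┨━━┓          
   ┃Gen: 5                         ┃  ┃          
   ┃···██·█····█··········         ┃──┨          
   ┃··█··············███··         ┃  ┃          
   ┃·█····█····█····█·████         ┃  ┃          
   ┃·█····██········█···██         ┃d ┃          
   ┃·········█·······██···         ┃  ┃          
   ┃·██·███·██·······███··         ┃  ┃          
   ┃·███·███·█········██··         ┃  ┃          
   ┃······█···█········█··         ┃  ┃          
   ┃······█··██···········         ┃r ┃          
   ┗━━━━━━━━━━━━━━━━━━━━━━━━━━━━━━━┛r ┃          
     ┃│ 1 │ 2 │ 3 │ - │       ┃1 user ┃          
     ┃├───┼───┼───┼───┤       ┃1 user ┃          
     ┃│ 0 │ . │ = │ + │       ┃1 user ┃          
     ┗━━━━━━━━━━━━━━━━━━━━━━━━┛1 user ┃          
                  ┃-rw-r--r--  1 user ┃          
                  ┃drwxr-xr-x  1 user ┃          


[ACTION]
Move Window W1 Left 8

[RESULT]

   ┏━━━━━━━━━━━━━━━━━━━━━━━━━━━━━━━┓             
   ┃ GameOfLife                    ┃             
   ┠───────────────────────────────┨━━┓          
   ┃Gen: 5                         ┃  ┃          
   ┃···██·█····█··········         ┃──┨          
━━━┃··█··············███··         ┃  ┃          
alc┃·█····█····█····█·████         ┃  ┃          
───┃·█····██········█···██         ┃d ┃          
   ┃·········█·······██···         ┃  ┃          
──┬┃·██·███·██·······███··         ┃  ┃          
7 │┃·███·███·█········██··         ┃  ┃          
──┼┃······█···█········█··         ┃  ┃          
4 │┃······█··██···········         ┃r ┃          
──┼┗━━━━━━━━━━━━━━━━━━━━━━━━━━━━━━━┛r ┃          
1 │ 2 │ 3 │ - │       ┃r--r--  1 user ┃          
──┼───┼───┼───┤       ┃r--r--  1 user ┃          
0 │ . │ = │ + │       ┃r--r--  1 user ┃          
━━━━━━━━━━━━━━━━━━━━━━┛r-xr-x  1 user ┃          
                  ┃-rw-r--r--  1 user ┃          
                  ┃drwxr-xr-x  1 user ┃          


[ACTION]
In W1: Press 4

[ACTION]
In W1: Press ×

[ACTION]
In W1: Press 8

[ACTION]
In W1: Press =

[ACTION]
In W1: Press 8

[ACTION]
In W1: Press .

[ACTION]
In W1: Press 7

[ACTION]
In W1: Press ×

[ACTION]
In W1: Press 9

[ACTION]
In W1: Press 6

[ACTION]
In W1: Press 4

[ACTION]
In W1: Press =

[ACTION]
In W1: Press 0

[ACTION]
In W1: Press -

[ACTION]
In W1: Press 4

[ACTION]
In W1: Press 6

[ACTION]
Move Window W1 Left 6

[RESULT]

   ┏━━━━━━━━━━━━━━━━━━━━━━━━━━━━━━━┓             
   ┃ GameOfLife                    ┃             
   ┠───────────────────────────────┨━━┓          
   ┃Gen: 5                         ┃  ┃          
   ┃···██·█····█··········         ┃──┨          
━━━┃··█··············███··         ┃  ┃          
tor┃·█····█····█····█·████         ┃  ┃          
───┃·█····██········█···██         ┃d ┃          
   ┃·········█·······██···         ┃  ┃          
┬──┃·██·███·██·······███··         ┃  ┃          
│ 9┃·███·███·█········██··         ┃  ┃          
┼──┃······█···█········█··         ┃  ┃          
│ 6┃······█··██···········         ┃r ┃          
┼──┗━━━━━━━━━━━━━━━━━━━━━━━━━━━━━━━┛r ┃          
│ 3 │ - │       ┃ ┃-rw-r--r--  1 user ┃          
┼───┼───┤       ┃ ┃-rw-r--r--  1 user ┃          
│ = │ + │       ┃ ┃-rw-r--r--  1 user ┃          
━━━━━━━━━━━━━━━━┛ ┃drwxr-xr-x  1 user ┃          
                  ┃-rw-r--r--  1 user ┃          
                  ┃drwxr-xr-x  1 user ┃          


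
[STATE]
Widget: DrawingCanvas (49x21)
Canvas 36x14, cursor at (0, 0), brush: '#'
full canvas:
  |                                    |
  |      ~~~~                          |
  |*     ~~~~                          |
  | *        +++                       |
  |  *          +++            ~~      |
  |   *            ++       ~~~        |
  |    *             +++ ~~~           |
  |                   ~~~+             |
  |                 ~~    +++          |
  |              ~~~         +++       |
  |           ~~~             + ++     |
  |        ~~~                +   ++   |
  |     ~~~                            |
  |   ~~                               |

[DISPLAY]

+                                                
      ~~~~                                       
*     ~~~~                                       
 *        +++                                    
  *          +++            ~~                   
   *            ++       ~~~                     
    *             +++ ~~~                        
                   ~~~+                          
                 ~~    +++                       
              ~~~         +++                    
           ~~~             + ++                  
        ~~~                +   ++                
     ~~~                                         
   ~~                                            
                                                 
                                                 
                                                 
                                                 
                                                 
                                                 
                                                 


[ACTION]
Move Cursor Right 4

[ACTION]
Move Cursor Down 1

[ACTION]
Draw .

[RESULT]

                                                 
    . ~~~~                                       
*     ~~~~                                       
 *        +++                                    
  *          +++            ~~                   
   *            ++       ~~~                     
    *             +++ ~~~                        
                   ~~~+                          
                 ~~    +++                       
              ~~~         +++                    
           ~~~             + ++                  
        ~~~                +   ++                
     ~~~                                         
   ~~                                            
                                                 
                                                 
                                                 
                                                 
                                                 
                                                 
                                                 


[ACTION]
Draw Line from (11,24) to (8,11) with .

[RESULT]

                                                 
    . ~~~~                                       
*     ~~~~                                       
 *        +++                                    
  *          +++            ~~                   
   *            ++       ~~~                     
    *             +++ ~~~                        
                   ~~~+                          
           ...   ~~    +++                       
              ....        +++                    
           ~~~    ....     + ++                  
        ~~~           ...  +   ++                
     ~~~                                         
   ~~                                            
                                                 
                                                 
                                                 
                                                 
                                                 
                                                 
                                                 


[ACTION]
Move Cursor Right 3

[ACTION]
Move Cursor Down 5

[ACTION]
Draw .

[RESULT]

                                                 
    . ~~~~                                       
*     ~~~~                                       
 *        +++                                    
  *          +++            ~~                   
   *            ++       ~~~                     
    *  .          +++ ~~~                        
                   ~~~+                          
           ...   ~~    +++                       
              ....        +++                    
           ~~~    ....     + ++                  
        ~~~           ...  +   ++                
     ~~~                                         
   ~~                                            
                                                 
                                                 
                                                 
                                                 
                                                 
                                                 
                                                 


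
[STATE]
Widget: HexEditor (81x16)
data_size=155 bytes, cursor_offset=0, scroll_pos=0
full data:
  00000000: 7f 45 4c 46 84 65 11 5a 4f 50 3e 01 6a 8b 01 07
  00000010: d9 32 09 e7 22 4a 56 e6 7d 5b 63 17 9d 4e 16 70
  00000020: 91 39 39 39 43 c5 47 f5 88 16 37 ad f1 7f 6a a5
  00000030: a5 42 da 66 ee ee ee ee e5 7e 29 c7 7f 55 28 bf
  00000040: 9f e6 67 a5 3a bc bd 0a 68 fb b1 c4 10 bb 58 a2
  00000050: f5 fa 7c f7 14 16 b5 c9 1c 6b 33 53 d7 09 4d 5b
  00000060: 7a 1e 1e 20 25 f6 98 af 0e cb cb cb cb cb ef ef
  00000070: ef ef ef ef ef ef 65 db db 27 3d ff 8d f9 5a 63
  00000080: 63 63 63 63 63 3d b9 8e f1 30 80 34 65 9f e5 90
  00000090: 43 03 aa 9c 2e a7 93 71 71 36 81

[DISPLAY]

00000000  7F 45 4c 46 84 65 11 5a  4f 50 3e 01 6a 8b 01 07  |.ELF.e.ZOP>.j...|   
00000010  d9 32 09 e7 22 4a 56 e6  7d 5b 63 17 9d 4e 16 70  |.2.."JV.}[c..N.p|   
00000020  91 39 39 39 43 c5 47 f5  88 16 37 ad f1 7f 6a a5  |.999C.G...7...j.|   
00000030  a5 42 da 66 ee ee ee ee  e5 7e 29 c7 7f 55 28 bf  |.B.f.....~)..U(.|   
00000040  9f e6 67 a5 3a bc bd 0a  68 fb b1 c4 10 bb 58 a2  |..g.:...h.....X.|   
00000050  f5 fa 7c f7 14 16 b5 c9  1c 6b 33 53 d7 09 4d 5b  |..|......k3S..M[|   
00000060  7a 1e 1e 20 25 f6 98 af  0e cb cb cb cb cb ef ef  |z.. %...........|   
00000070  ef ef ef ef ef ef 65 db  db 27 3d ff 8d f9 5a 63  |......e..'=...Zc|   
00000080  63 63 63 63 63 3d b9 8e  f1 30 80 34 65 9f e5 90  |ccccc=...0.4e...|   
00000090  43 03 aa 9c 2e a7 93 71  71 36 81                 |C......qq6.     |   
                                                                                 
                                                                                 
                                                                                 
                                                                                 
                                                                                 
                                                                                 


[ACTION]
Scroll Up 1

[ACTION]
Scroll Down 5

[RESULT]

00000050  f5 fa 7c f7 14 16 b5 c9  1c 6b 33 53 d7 09 4d 5b  |..|......k3S..M[|   
00000060  7a 1e 1e 20 25 f6 98 af  0e cb cb cb cb cb ef ef  |z.. %...........|   
00000070  ef ef ef ef ef ef 65 db  db 27 3d ff 8d f9 5a 63  |......e..'=...Zc|   
00000080  63 63 63 63 63 3d b9 8e  f1 30 80 34 65 9f e5 90  |ccccc=...0.4e...|   
00000090  43 03 aa 9c 2e a7 93 71  71 36 81                 |C......qq6.     |   
                                                                                 
                                                                                 
                                                                                 
                                                                                 
                                                                                 
                                                                                 
                                                                                 
                                                                                 
                                                                                 
                                                                                 
                                                                                 


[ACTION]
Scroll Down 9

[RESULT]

00000090  43 03 aa 9c 2e a7 93 71  71 36 81                 |C......qq6.     |   
                                                                                 
                                                                                 
                                                                                 
                                                                                 
                                                                                 
                                                                                 
                                                                                 
                                                                                 
                                                                                 
                                                                                 
                                                                                 
                                                                                 
                                                                                 
                                                                                 
                                                                                 


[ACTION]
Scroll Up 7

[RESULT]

00000020  91 39 39 39 43 c5 47 f5  88 16 37 ad f1 7f 6a a5  |.999C.G...7...j.|   
00000030  a5 42 da 66 ee ee ee ee  e5 7e 29 c7 7f 55 28 bf  |.B.f.....~)..U(.|   
00000040  9f e6 67 a5 3a bc bd 0a  68 fb b1 c4 10 bb 58 a2  |..g.:...h.....X.|   
00000050  f5 fa 7c f7 14 16 b5 c9  1c 6b 33 53 d7 09 4d 5b  |..|......k3S..M[|   
00000060  7a 1e 1e 20 25 f6 98 af  0e cb cb cb cb cb ef ef  |z.. %...........|   
00000070  ef ef ef ef ef ef 65 db  db 27 3d ff 8d f9 5a 63  |......e..'=...Zc|   
00000080  63 63 63 63 63 3d b9 8e  f1 30 80 34 65 9f e5 90  |ccccc=...0.4e...|   
00000090  43 03 aa 9c 2e a7 93 71  71 36 81                 |C......qq6.     |   
                                                                                 
                                                                                 
                                                                                 
                                                                                 
                                                                                 
                                                                                 
                                                                                 
                                                                                 


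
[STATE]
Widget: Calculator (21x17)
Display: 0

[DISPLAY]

                    0
┌───┬───┬───┬───┐    
│ 7 │ 8 │ 9 │ ÷ │    
├───┼───┼───┼───┤    
│ 4 │ 5 │ 6 │ × │    
├───┼───┼───┼───┤    
│ 1 │ 2 │ 3 │ - │    
├───┼───┼───┼───┤    
│ 0 │ . │ = │ + │    
├───┼───┼───┼───┤    
│ C │ MC│ MR│ M+│    
└───┴───┴───┴───┘    
                     
                     
                     
                     
                     


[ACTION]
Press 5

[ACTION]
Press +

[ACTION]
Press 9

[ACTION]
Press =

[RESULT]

                   14
┌───┬───┬───┬───┐    
│ 7 │ 8 │ 9 │ ÷ │    
├───┼───┼───┼───┤    
│ 4 │ 5 │ 6 │ × │    
├───┼───┼───┼───┤    
│ 1 │ 2 │ 3 │ - │    
├───┼───┼───┼───┤    
│ 0 │ . │ = │ + │    
├───┼───┼───┼───┤    
│ C │ MC│ MR│ M+│    
└───┴───┴───┴───┘    
                     
                     
                     
                     
                     


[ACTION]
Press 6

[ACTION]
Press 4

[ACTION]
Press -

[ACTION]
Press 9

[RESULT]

                    9
┌───┬───┬───┬───┐    
│ 7 │ 8 │ 9 │ ÷ │    
├───┼───┼───┼───┤    
│ 4 │ 5 │ 6 │ × │    
├───┼───┼───┼───┤    
│ 1 │ 2 │ 3 │ - │    
├───┼───┼───┼───┤    
│ 0 │ . │ = │ + │    
├───┼───┼───┼───┤    
│ C │ MC│ MR│ M+│    
└───┴───┴───┴───┘    
                     
                     
                     
                     
                     


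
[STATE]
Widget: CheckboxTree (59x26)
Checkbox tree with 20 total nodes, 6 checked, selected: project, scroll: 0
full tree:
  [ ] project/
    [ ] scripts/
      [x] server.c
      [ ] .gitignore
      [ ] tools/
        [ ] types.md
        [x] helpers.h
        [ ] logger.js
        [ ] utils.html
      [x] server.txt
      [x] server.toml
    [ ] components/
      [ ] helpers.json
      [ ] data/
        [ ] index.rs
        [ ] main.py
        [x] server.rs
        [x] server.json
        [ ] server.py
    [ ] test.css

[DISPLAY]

>[-] project/                                              
   [-] scripts/                                            
     [x] server.c                                          
     [ ] .gitignore                                        
     [-] tools/                                            
       [ ] types.md                                        
       [x] helpers.h                                       
       [ ] logger.js                                       
       [ ] utils.html                                      
     [x] server.txt                                        
     [x] server.toml                                       
   [-] components/                                         
     [ ] helpers.json                                      
     [-] data/                                             
       [ ] index.rs                                        
       [ ] main.py                                         
       [x] server.rs                                       
       [x] server.json                                     
       [ ] server.py                                       
   [ ] test.css                                            
                                                           
                                                           
                                                           
                                                           
                                                           
                                                           


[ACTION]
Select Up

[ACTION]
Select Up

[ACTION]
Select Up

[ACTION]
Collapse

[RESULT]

>[-] project/                                              
                                                           
                                                           
                                                           
                                                           
                                                           
                                                           
                                                           
                                                           
                                                           
                                                           
                                                           
                                                           
                                                           
                                                           
                                                           
                                                           
                                                           
                                                           
                                                           
                                                           
                                                           
                                                           
                                                           
                                                           
                                                           


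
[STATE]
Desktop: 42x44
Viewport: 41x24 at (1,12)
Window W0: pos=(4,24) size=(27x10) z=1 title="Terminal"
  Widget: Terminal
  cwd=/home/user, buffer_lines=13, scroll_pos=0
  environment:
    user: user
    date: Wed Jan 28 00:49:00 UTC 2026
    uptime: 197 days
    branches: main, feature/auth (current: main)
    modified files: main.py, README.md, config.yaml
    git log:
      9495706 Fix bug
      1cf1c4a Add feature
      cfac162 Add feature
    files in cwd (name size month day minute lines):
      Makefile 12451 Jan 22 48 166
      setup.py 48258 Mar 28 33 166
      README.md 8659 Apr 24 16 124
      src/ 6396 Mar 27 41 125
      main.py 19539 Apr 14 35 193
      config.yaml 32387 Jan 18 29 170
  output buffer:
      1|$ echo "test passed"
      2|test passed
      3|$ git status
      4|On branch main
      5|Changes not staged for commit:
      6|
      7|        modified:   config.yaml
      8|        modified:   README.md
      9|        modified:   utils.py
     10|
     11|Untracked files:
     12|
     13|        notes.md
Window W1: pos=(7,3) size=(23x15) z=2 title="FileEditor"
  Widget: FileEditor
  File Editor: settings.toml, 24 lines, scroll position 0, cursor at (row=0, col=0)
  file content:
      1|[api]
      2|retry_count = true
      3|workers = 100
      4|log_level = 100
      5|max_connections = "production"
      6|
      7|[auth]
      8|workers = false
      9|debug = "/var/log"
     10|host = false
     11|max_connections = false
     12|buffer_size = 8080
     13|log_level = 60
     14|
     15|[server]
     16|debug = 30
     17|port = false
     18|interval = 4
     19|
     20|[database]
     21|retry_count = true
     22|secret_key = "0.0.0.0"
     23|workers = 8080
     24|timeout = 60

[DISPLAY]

      ┃[auth]              ░┃            
      ┃workers = false     ░┃            
      ┃debug = "/var/log"  ░┃            
      ┃host = false        ░┃            
      ┃max_connections = fa▼┃            
      ┗━━━━━━━━━━━━━━━━━━━━━┛            
                                         
                                         
                                         
                                         
                                         
                                         
   ┏━━━━━━━━━━━━━━━━━━━━━━━━━┓           
   ┃ Terminal                ┃           
   ┠─────────────────────────┨           
   ┃$ echo "test passed"     ┃           
   ┃test passed              ┃           
   ┃$ git status             ┃           
   ┃On branch main           ┃           
   ┃Changes not staged for co┃           
   ┃                         ┃           
   ┗━━━━━━━━━━━━━━━━━━━━━━━━━┛           
                                         
                                         


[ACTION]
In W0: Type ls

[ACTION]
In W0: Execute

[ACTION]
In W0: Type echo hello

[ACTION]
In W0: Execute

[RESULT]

      ┃[auth]              ░┃            
      ┃workers = false     ░┃            
      ┃debug = "/var/log"  ░┃            
      ┃host = false        ░┃            
      ┃max_connections = fa▼┃            
      ┗━━━━━━━━━━━━━━━━━━━━━┛            
                                         
                                         
                                         
                                         
                                         
                                         
   ┏━━━━━━━━━━━━━━━━━━━━━━━━━┓           
   ┃ Terminal                ┃           
   ┠─────────────────────────┨           
   ┃        notes.md         ┃           
   ┃$ ls                     ┃           
   ┃Makefile  setup.py  READM┃           
   ┃$ echo hello             ┃           
   ┃hello                    ┃           
   ┃$ █                      ┃           
   ┗━━━━━━━━━━━━━━━━━━━━━━━━━┛           
                                         
                                         
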